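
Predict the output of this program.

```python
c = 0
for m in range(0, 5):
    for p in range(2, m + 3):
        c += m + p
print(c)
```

m=0,p=2: c = 0+2 = 2
m=1,p=2: c = 2+3 = 5
m=1,p=3: c = 5+4 = 9
m=2,p=2: c = 9+4 = 13
m=2,p=3: c = 13+5 = 18
m=2,p=4: c = 18+6 = 24
m=3,p=2: c = 24+5 = 29
m=3,p=3: c = 29+6 = 35
m=3,p=4: c = 35+7 = 42
m=3,p=5: c = 42+8 = 50
m=4,p=2: c = 50+6 = 56
m=4,p=3: c = 56+7 = 63
m=4,p=4: c = 63+8 = 71
m=4,p=5: c = 71+9 = 80
m=4,p=6: c = 80+10 = 90

90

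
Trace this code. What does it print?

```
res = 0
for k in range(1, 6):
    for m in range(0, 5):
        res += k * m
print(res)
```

150

k=1,m=0: res = 0+0 = 0
k=1,m=1: res = 0+1 = 1
k=1,m=2: res = 1+2 = 3
k=1,m=3: res = 3+3 = 6
k=1,m=4: res = 6+4 = 10
k=2,m=0: res = 10+0 = 10
k=2,m=1: res = 10+2 = 12
k=2,m=2: res = 12+4 = 16
k=2,m=3: res = 16+6 = 22
k=2,m=4: res = 22+8 = 30
k=3,m=0: res = 30+0 = 30
k=3,m=1: res = 30+3 = 33
k=3,m=2: res = 33+6 = 39
k=3,m=3: res = 39+9 = 48
k=3,m=4: res = 48+12 = 60
k=4,m=0: res = 60+0 = 60
k=4,m=1: res = 60+4 = 64
k=4,m=2: res = 64+8 = 72
k=4,m=3: res = 72+12 = 84
k=4,m=4: res = 84+16 = 100
k=5,m=0: res = 100+0 = 100
k=5,m=1: res = 100+5 = 105
k=5,m=2: res = 105+10 = 115
k=5,m=3: res = 115+15 = 130
k=5,m=4: res = 130+20 = 150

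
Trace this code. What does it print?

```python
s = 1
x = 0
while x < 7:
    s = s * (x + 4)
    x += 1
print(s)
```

604800

x=0: s = 1*4 = 4
x=1: s = 4*5 = 20
x=2: s = 20*6 = 120
x=3: s = 120*7 = 840
x=4: s = 840*8 = 6720
x=5: s = 6720*9 = 60480
x=6: s = 60480*10 = 604800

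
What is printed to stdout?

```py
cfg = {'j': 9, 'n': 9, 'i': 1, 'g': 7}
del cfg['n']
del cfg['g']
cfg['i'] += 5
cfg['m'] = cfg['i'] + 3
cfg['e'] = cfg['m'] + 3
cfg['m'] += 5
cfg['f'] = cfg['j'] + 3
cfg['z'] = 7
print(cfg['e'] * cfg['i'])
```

72

del 'n' → {'j': 9, 'i': 1, 'g': 7}
del 'g' → {'j': 9, 'i': 1}
cfg['i'] = 1+5 = 6 → {'j': 9, 'i': 6}
cfg['m'] = cfg['i']+3 = 9 → {'j': 9, 'i': 6, 'm': 9}
cfg['e'] = cfg['m']+3 = 12 → {'j': 9, 'i': 6, 'm': 9, 'e': 12}
cfg['m'] = 9+5 = 14 → {'j': 9, 'i': 6, 'm': 14, 'e': 12}
cfg['f'] = cfg['j']+3 = 12 → {'j': 9, 'i': 6, 'm': 14, 'e': 12, 'f': 12}
cfg['z'] = 7 → {'j': 9, 'i': 6, 'm': 14, 'e': 12, 'f': 12, 'z': 7}
cfg['e']*cfg['i'] = 12*6 = 72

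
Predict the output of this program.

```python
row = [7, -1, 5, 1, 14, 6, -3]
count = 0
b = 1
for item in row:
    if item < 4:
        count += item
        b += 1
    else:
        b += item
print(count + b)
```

item=7: not <4; b=8
item=-1: <4, count = 0+(-1) = -1; b=9
item=5: not <4; b=14
item=1: <4, count = (-1)+1 = 0; b=15
item=14: not <4; b=29
item=6: not <4; b=35
item=-3: <4, count = 0+(-3) = -3; b=36
count+b = (-3)+36 = 33

33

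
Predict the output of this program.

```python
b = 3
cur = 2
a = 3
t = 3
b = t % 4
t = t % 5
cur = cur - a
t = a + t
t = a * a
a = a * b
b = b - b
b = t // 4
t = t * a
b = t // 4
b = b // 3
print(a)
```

9

b = 3%4 = 3
t = 3%5 = 3
cur = 2-3 = -1
t = 3+3 = 6
t = 3*3 = 9
a = 3*3 = 9
b = 3-3 = 0
b = 9//4 = 2
t = 9*9 = 81
b = 81//4 = 20
b = 20//3 = 6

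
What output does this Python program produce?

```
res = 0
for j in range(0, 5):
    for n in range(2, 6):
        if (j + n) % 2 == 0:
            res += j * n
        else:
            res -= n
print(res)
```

j=0,n=2: even sum, res = 0+0 = 0
j=0,n=3: odd sum, res = 0-3 = -3
j=0,n=4: even sum, res = (-3)+0 = -3
j=0,n=5: odd sum, res = (-3)-5 = -8
j=1,n=2: odd sum, res = (-8)-2 = -10
j=1,n=3: even sum, res = (-10)+3 = -7
j=1,n=4: odd sum, res = (-7)-4 = -11
j=1,n=5: even sum, res = (-11)+5 = -6
j=2,n=2: even sum, res = (-6)+4 = -2
j=2,n=3: odd sum, res = (-2)-3 = -5
j=2,n=4: even sum, res = (-5)+8 = 3
j=2,n=5: odd sum, res = 3-5 = -2
j=3,n=2: odd sum, res = (-2)-2 = -4
j=3,n=3: even sum, res = (-4)+9 = 5
j=3,n=4: odd sum, res = 5-4 = 1
j=3,n=5: even sum, res = 1+15 = 16
j=4,n=2: even sum, res = 16+8 = 24
j=4,n=3: odd sum, res = 24-3 = 21
j=4,n=4: even sum, res = 21+16 = 37
j=4,n=5: odd sum, res = 37-5 = 32

32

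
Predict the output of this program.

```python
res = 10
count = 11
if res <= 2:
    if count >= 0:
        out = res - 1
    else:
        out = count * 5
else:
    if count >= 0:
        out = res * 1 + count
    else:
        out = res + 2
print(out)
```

res=10, count=11
res <= 2 is False; count >= 0 is True
→ out = res * 1 + count = 21

21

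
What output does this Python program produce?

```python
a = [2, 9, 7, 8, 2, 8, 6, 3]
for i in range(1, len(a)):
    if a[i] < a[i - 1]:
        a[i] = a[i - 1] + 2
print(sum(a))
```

i=1: 9>=2, unchanged → [2, 9, 7, 8, 2, 8, 6, 3]
i=2: 7<9, a[2] = 9+2 = 11 → [2, 9, 11, 8, 2, 8, 6, 3]
i=3: 8<11, a[3] = 11+2 = 13 → [2, 9, 11, 13, 2, 8, 6, 3]
i=4: 2<13, a[4] = 13+2 = 15 → [2, 9, 11, 13, 15, 8, 6, 3]
i=5: 8<15, a[5] = 15+2 = 17 → [2, 9, 11, 13, 15, 17, 6, 3]
i=6: 6<17, a[6] = 17+2 = 19 → [2, 9, 11, 13, 15, 17, 19, 3]
i=7: 3<19, a[7] = 19+2 = 21 → [2, 9, 11, 13, 15, 17, 19, 21]
sum = 107

107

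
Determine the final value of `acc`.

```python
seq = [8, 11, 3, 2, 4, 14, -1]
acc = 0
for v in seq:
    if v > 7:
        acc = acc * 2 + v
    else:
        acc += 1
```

v=8: >7, acc = 0*2+8 = 8
v=11: >7, acc = 8*2+11 = 27
v=3: not >7, acc = 27+1 = 28
v=2: not >7, acc = 28+1 = 29
v=4: not >7, acc = 29+1 = 30
v=14: >7, acc = 30*2+14 = 74
v=-1: not >7, acc = 74+1 = 75

75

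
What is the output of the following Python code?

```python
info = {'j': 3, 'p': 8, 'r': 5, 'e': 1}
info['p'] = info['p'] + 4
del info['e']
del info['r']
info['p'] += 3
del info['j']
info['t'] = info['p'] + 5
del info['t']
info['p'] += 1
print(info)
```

{'p': 16}

info['p'] = info['p']+4 = 12 → {'j': 3, 'p': 12, 'r': 5, 'e': 1}
del 'e' → {'j': 3, 'p': 12, 'r': 5}
del 'r' → {'j': 3, 'p': 12}
info['p'] = 12+3 = 15 → {'j': 3, 'p': 15}
del 'j' → {'p': 15}
info['t'] = info['p']+5 = 20 → {'p': 15, 't': 20}
del 't' → {'p': 15}
info['p'] = 15+1 = 16 → {'p': 16}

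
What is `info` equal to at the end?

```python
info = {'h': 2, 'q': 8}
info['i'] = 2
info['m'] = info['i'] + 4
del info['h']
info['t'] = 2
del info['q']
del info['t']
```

{'i': 2, 'm': 6}

info['i'] = 2 → {'h': 2, 'q': 8, 'i': 2}
info['m'] = info['i']+4 = 6 → {'h': 2, 'q': 8, 'i': 2, 'm': 6}
del 'h' → {'q': 8, 'i': 2, 'm': 6}
info['t'] = 2 → {'q': 8, 'i': 2, 'm': 6, 't': 2}
del 'q' → {'i': 2, 'm': 6, 't': 2}
del 't' → {'i': 2, 'm': 6}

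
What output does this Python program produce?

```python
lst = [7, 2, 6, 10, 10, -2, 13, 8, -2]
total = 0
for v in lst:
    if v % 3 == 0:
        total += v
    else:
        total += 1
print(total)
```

v=7: not %3==0, total = 0+1 = 1
v=2: not %3==0, total = 1+1 = 2
v=6: %3==0, total = 2+6 = 8
v=10: not %3==0, total = 8+1 = 9
v=10: not %3==0, total = 9+1 = 10
v=-2: not %3==0, total = 10+1 = 11
v=13: not %3==0, total = 11+1 = 12
v=8: not %3==0, total = 12+1 = 13
v=-2: not %3==0, total = 13+1 = 14

14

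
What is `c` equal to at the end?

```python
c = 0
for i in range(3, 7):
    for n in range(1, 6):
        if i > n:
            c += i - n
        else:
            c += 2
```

i=3,n=1: 3>1, c = 0+2 = 2
i=3,n=2: 3>2, c = 2+1 = 3
i=3,n=3: not 3>3, c = 3+2 = 5
i=3,n=4: not 3>4, c = 5+2 = 7
i=3,n=5: not 3>5, c = 7+2 = 9
i=4,n=1: 4>1, c = 9+3 = 12
i=4,n=2: 4>2, c = 12+2 = 14
i=4,n=3: 4>3, c = 14+1 = 15
i=4,n=4: not 4>4, c = 15+2 = 17
i=4,n=5: not 4>5, c = 17+2 = 19
i=5,n=1: 5>1, c = 19+4 = 23
i=5,n=2: 5>2, c = 23+3 = 26
i=5,n=3: 5>3, c = 26+2 = 28
i=5,n=4: 5>4, c = 28+1 = 29
i=5,n=5: not 5>5, c = 29+2 = 31
i=6,n=1: 6>1, c = 31+5 = 36
i=6,n=2: 6>2, c = 36+4 = 40
i=6,n=3: 6>3, c = 40+3 = 43
i=6,n=4: 6>4, c = 43+2 = 45
i=6,n=5: 6>5, c = 45+1 = 46

46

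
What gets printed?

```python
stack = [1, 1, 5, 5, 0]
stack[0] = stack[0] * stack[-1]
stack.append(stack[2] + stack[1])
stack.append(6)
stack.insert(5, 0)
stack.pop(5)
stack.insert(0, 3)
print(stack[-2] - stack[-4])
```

1

stack[0] = stack[0]*stack[-1] = 1*0 = 0 → [0, 1, 5, 5, 0]
append stack[2]+stack[1] = 5+1 = 6 → [0, 1, 5, 5, 0, 6]
append 6 → [0, 1, 5, 5, 0, 6, 6]
insert 0 at 5 → [0, 1, 5, 5, 0, 0, 6, 6]
pop(5) removes 0 → [0, 1, 5, 5, 0, 6, 6]
insert 3 at 0 → [3, 0, 1, 5, 5, 0, 6, 6]
stack[-2]-stack[-4] = 6-5 = 1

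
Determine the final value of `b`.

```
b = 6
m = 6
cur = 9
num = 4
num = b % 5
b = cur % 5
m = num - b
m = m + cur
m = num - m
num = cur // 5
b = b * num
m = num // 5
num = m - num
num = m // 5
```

4

num = 6%5 = 1
b = 9%5 = 4
m = 1-4 = -3
m = (-3)+9 = 6
m = 1-6 = -5
num = 9//5 = 1
b = 4*1 = 4
m = 1//5 = 0
num = 0-1 = -1
num = 0//5 = 0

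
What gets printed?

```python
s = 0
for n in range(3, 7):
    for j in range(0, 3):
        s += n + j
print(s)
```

66

n=3,j=0: s = 0+3 = 3
n=3,j=1: s = 3+4 = 7
n=3,j=2: s = 7+5 = 12
n=4,j=0: s = 12+4 = 16
n=4,j=1: s = 16+5 = 21
n=4,j=2: s = 21+6 = 27
n=5,j=0: s = 27+5 = 32
n=5,j=1: s = 32+6 = 38
n=5,j=2: s = 38+7 = 45
n=6,j=0: s = 45+6 = 51
n=6,j=1: s = 51+7 = 58
n=6,j=2: s = 58+8 = 66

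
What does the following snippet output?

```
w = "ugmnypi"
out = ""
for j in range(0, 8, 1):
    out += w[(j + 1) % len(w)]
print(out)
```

j=0: add w[1]='g' → 'g'
j=1: add w[2]='m' → 'gm'
j=2: add w[3]='n' → 'gmn'
j=3: add w[4]='y' → 'gmny'
j=4: add w[5]='p' → 'gmnyp'
j=5: add w[6]='i' → 'gmnypi'
j=6: add w[0]='u' → 'gmnypiu'
j=7: add w[1]='g' → 'gmnypiug'

gmnypiug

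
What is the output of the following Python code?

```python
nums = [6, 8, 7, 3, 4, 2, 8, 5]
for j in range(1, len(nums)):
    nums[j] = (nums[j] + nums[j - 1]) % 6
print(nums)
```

j=1: nums[1] = (8+6)%6 = 2 → [6, 2, 7, 3, 4, 2, 8, 5]
j=2: nums[2] = (7+2)%6 = 3 → [6, 2, 3, 3, 4, 2, 8, 5]
j=3: nums[3] = (3+3)%6 = 0 → [6, 2, 3, 0, 4, 2, 8, 5]
j=4: nums[4] = (4+0)%6 = 4 → [6, 2, 3, 0, 4, 2, 8, 5]
j=5: nums[5] = (2+4)%6 = 0 → [6, 2, 3, 0, 4, 0, 8, 5]
j=6: nums[6] = (8+0)%6 = 2 → [6, 2, 3, 0, 4, 0, 2, 5]
j=7: nums[7] = (5+2)%6 = 1 → [6, 2, 3, 0, 4, 0, 2, 1]

[6, 2, 3, 0, 4, 0, 2, 1]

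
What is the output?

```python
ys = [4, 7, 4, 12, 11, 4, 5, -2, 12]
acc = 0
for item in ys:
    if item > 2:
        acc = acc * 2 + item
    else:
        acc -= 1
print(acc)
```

1404

item=4: >2, acc = 0*2+4 = 4
item=7: >2, acc = 4*2+7 = 15
item=4: >2, acc = 15*2+4 = 34
item=12: >2, acc = 34*2+12 = 80
item=11: >2, acc = 80*2+11 = 171
item=4: >2, acc = 171*2+4 = 346
item=5: >2, acc = 346*2+5 = 697
item=-2: not >2, acc = 697-1 = 696
item=12: >2, acc = 696*2+12 = 1404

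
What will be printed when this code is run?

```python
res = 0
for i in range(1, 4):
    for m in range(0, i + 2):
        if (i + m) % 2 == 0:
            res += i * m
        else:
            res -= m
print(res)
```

i=1,m=0: odd sum, res = 0-0 = 0
i=1,m=1: even sum, res = 0+1 = 1
i=1,m=2: odd sum, res = 1-2 = -1
i=2,m=0: even sum, res = (-1)+0 = -1
i=2,m=1: odd sum, res = (-1)-1 = -2
i=2,m=2: even sum, res = (-2)+4 = 2
i=2,m=3: odd sum, res = 2-3 = -1
i=3,m=0: odd sum, res = (-1)-0 = -1
i=3,m=1: even sum, res = (-1)+3 = 2
i=3,m=2: odd sum, res = 2-2 = 0
i=3,m=3: even sum, res = 0+9 = 9
i=3,m=4: odd sum, res = 9-4 = 5

5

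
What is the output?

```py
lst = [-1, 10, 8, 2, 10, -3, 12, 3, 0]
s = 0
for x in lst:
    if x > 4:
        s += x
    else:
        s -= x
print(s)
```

x=-1: not >4, s = 0-(-1) = 1
x=10: >4, s = 1+10 = 11
x=8: >4, s = 11+8 = 19
x=2: not >4, s = 19-2 = 17
x=10: >4, s = 17+10 = 27
x=-3: not >4, s = 27-(-3) = 30
x=12: >4, s = 30+12 = 42
x=3: not >4, s = 42-3 = 39
x=0: not >4, s = 39-0 = 39

39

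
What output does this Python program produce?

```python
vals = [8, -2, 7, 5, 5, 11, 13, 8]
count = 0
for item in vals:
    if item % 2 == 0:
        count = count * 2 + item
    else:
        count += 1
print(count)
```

46

item=8: even, count = 0*2+8 = 8
item=-2: even, count = 8*2+(-2) = 14
item=7: not even, count = 14+1 = 15
item=5: not even, count = 15+1 = 16
item=5: not even, count = 16+1 = 17
item=11: not even, count = 17+1 = 18
item=13: not even, count = 18+1 = 19
item=8: even, count = 19*2+8 = 46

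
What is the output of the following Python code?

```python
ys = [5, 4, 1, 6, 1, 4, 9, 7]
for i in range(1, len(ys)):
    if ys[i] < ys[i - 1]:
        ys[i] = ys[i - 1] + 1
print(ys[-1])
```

12

i=1: 4<5, ys[1] = 5+1 = 6 → [5, 6, 1, 6, 1, 4, 9, 7]
i=2: 1<6, ys[2] = 6+1 = 7 → [5, 6, 7, 6, 1, 4, 9, 7]
i=3: 6<7, ys[3] = 7+1 = 8 → [5, 6, 7, 8, 1, 4, 9, 7]
i=4: 1<8, ys[4] = 8+1 = 9 → [5, 6, 7, 8, 9, 4, 9, 7]
i=5: 4<9, ys[5] = 9+1 = 10 → [5, 6, 7, 8, 9, 10, 9, 7]
i=6: 9<10, ys[6] = 10+1 = 11 → [5, 6, 7, 8, 9, 10, 11, 7]
i=7: 7<11, ys[7] = 11+1 = 12 → [5, 6, 7, 8, 9, 10, 11, 12]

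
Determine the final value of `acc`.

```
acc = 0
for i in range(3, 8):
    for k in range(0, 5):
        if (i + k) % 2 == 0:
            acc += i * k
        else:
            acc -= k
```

94

i=3,k=0: odd sum, acc = 0-0 = 0
i=3,k=1: even sum, acc = 0+3 = 3
i=3,k=2: odd sum, acc = 3-2 = 1
i=3,k=3: even sum, acc = 1+9 = 10
i=3,k=4: odd sum, acc = 10-4 = 6
i=4,k=0: even sum, acc = 6+0 = 6
i=4,k=1: odd sum, acc = 6-1 = 5
i=4,k=2: even sum, acc = 5+8 = 13
i=4,k=3: odd sum, acc = 13-3 = 10
i=4,k=4: even sum, acc = 10+16 = 26
i=5,k=0: odd sum, acc = 26-0 = 26
i=5,k=1: even sum, acc = 26+5 = 31
i=5,k=2: odd sum, acc = 31-2 = 29
i=5,k=3: even sum, acc = 29+15 = 44
i=5,k=4: odd sum, acc = 44-4 = 40
i=6,k=0: even sum, acc = 40+0 = 40
i=6,k=1: odd sum, acc = 40-1 = 39
i=6,k=2: even sum, acc = 39+12 = 51
i=6,k=3: odd sum, acc = 51-3 = 48
i=6,k=4: even sum, acc = 48+24 = 72
i=7,k=0: odd sum, acc = 72-0 = 72
i=7,k=1: even sum, acc = 72+7 = 79
i=7,k=2: odd sum, acc = 79-2 = 77
i=7,k=3: even sum, acc = 77+21 = 98
i=7,k=4: odd sum, acc = 98-4 = 94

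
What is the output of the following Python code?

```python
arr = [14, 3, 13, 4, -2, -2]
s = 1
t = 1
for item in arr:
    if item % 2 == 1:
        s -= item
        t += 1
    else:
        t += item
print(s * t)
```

item=14: not odd; t=15
item=3: odd, s = 1-3 = -2; t=16
item=13: odd, s = (-2)-13 = -15; t=17
item=4: not odd; t=21
item=-2: not odd; t=19
item=-2: not odd; t=17
s*t = (-15)*17 = -255

-255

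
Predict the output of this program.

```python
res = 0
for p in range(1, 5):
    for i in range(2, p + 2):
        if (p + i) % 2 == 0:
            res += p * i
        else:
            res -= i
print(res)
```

p=1,i=2: odd sum, res = 0-2 = -2
p=2,i=2: even sum, res = (-2)+4 = 2
p=2,i=3: odd sum, res = 2-3 = -1
p=3,i=2: odd sum, res = (-1)-2 = -3
p=3,i=3: even sum, res = (-3)+9 = 6
p=3,i=4: odd sum, res = 6-4 = 2
p=4,i=2: even sum, res = 2+8 = 10
p=4,i=3: odd sum, res = 10-3 = 7
p=4,i=4: even sum, res = 7+16 = 23
p=4,i=5: odd sum, res = 23-5 = 18

18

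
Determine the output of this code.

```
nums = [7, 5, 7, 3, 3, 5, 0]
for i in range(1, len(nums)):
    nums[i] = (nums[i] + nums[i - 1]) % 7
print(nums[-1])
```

2

i=1: nums[1] = (5+7)%7 = 5 → [7, 5, 7, 3, 3, 5, 0]
i=2: nums[2] = (7+5)%7 = 5 → [7, 5, 5, 3, 3, 5, 0]
i=3: nums[3] = (3+5)%7 = 1 → [7, 5, 5, 1, 3, 5, 0]
i=4: nums[4] = (3+1)%7 = 4 → [7, 5, 5, 1, 4, 5, 0]
i=5: nums[5] = (5+4)%7 = 2 → [7, 5, 5, 1, 4, 2, 0]
i=6: nums[6] = (0+2)%7 = 2 → [7, 5, 5, 1, 4, 2, 2]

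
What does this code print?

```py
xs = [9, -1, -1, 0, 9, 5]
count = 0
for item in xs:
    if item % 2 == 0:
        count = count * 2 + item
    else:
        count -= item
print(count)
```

item=9: not even, count = 0-9 = -9
item=-1: not even, count = (-9)-(-1) = -8
item=-1: not even, count = (-8)-(-1) = -7
item=0: even, count = (-7)*2+0 = -14
item=9: not even, count = (-14)-9 = -23
item=5: not even, count = (-23)-5 = -28

-28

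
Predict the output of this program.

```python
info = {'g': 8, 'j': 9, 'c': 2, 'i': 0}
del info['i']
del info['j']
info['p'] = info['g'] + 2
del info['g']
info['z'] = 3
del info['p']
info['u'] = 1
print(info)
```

del 'i' → {'g': 8, 'j': 9, 'c': 2}
del 'j' → {'g': 8, 'c': 2}
info['p'] = info['g']+2 = 10 → {'g': 8, 'c': 2, 'p': 10}
del 'g' → {'c': 2, 'p': 10}
info['z'] = 3 → {'c': 2, 'p': 10, 'z': 3}
del 'p' → {'c': 2, 'z': 3}
info['u'] = 1 → {'c': 2, 'z': 3, 'u': 1}

{'c': 2, 'z': 3, 'u': 1}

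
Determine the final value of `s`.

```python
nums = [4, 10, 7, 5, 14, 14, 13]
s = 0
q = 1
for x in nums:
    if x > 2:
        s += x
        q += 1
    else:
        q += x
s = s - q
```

x=4: >2, s = 0+4 = 4; q=2
x=10: >2, s = 4+10 = 14; q=3
x=7: >2, s = 14+7 = 21; q=4
x=5: >2, s = 21+5 = 26; q=5
x=14: >2, s = 26+14 = 40; q=6
x=14: >2, s = 40+14 = 54; q=7
x=13: >2, s = 54+13 = 67; q=8
s-q = 67-8 = 59

59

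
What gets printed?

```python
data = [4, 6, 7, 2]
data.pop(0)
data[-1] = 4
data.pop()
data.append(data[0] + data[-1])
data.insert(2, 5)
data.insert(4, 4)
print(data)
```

pop(0) removes 4 → [6, 7, 2]
data[-1] = 4 → [6, 7, 4]
pop() removes 4 → [6, 7]
append data[0]+data[-1] = 6+7 = 13 → [6, 7, 13]
insert 5 at 2 → [6, 7, 5, 13]
insert 4 at 4 → [6, 7, 5, 13, 4]

[6, 7, 5, 13, 4]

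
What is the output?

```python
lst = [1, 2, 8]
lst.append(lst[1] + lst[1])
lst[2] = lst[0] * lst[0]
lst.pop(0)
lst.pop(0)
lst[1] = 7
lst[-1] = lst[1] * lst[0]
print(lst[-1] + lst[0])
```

8

append lst[1]+lst[1] = 2+2 = 4 → [1, 2, 8, 4]
lst[2] = lst[0]*lst[0] = 1*1 = 1 → [1, 2, 1, 4]
pop(0) removes 1 → [2, 1, 4]
pop(0) removes 2 → [1, 4]
lst[1] = 7 → [1, 7]
lst[-1] = lst[1]*lst[0] = 7*1 = 7 → [1, 7]
lst[-1]+lst[0] = 7+1 = 8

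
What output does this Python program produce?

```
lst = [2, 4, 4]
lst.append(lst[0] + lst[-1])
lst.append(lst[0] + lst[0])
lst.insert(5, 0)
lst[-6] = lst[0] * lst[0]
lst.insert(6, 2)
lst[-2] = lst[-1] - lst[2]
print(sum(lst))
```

append lst[0]+lst[-1] = 2+4 = 6 → [2, 4, 4, 6]
append lst[0]+lst[0] = 2+2 = 4 → [2, 4, 4, 6, 4]
insert 0 at 5 → [2, 4, 4, 6, 4, 0]
lst[-6] = lst[0]*lst[0] = 2*2 = 4 → [4, 4, 4, 6, 4, 0]
insert 2 at 6 → [4, 4, 4, 6, 4, 0, 2]
lst[-2] = lst[-1]-lst[2] = 2-4 = -2 → [4, 4, 4, 6, 4, -2, 2]
sum = 22

22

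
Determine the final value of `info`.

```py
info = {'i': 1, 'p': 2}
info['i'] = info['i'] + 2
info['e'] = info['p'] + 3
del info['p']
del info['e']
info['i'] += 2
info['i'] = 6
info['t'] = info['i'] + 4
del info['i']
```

info['i'] = info['i']+2 = 3 → {'i': 3, 'p': 2}
info['e'] = info['p']+3 = 5 → {'i': 3, 'p': 2, 'e': 5}
del 'p' → {'i': 3, 'e': 5}
del 'e' → {'i': 3}
info['i'] = 3+2 = 5 → {'i': 5}
info['i'] = 6 → {'i': 6}
info['t'] = info['i']+4 = 10 → {'i': 6, 't': 10}
del 'i' → {'t': 10}

{'t': 10}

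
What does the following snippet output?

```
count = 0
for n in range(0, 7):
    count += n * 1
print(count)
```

n=0: count = 0+0*1 = 0
n=1: count = 0+1*1 = 1
n=2: count = 1+2*1 = 3
n=3: count = 3+3*1 = 6
n=4: count = 6+4*1 = 10
n=5: count = 10+5*1 = 15
n=6: count = 15+6*1 = 21

21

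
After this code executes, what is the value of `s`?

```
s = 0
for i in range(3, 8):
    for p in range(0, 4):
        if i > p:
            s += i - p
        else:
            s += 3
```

73

i=3,p=0: 3>0, s = 0+3 = 3
i=3,p=1: 3>1, s = 3+2 = 5
i=3,p=2: 3>2, s = 5+1 = 6
i=3,p=3: not 3>3, s = 6+3 = 9
i=4,p=0: 4>0, s = 9+4 = 13
i=4,p=1: 4>1, s = 13+3 = 16
i=4,p=2: 4>2, s = 16+2 = 18
i=4,p=3: 4>3, s = 18+1 = 19
i=5,p=0: 5>0, s = 19+5 = 24
i=5,p=1: 5>1, s = 24+4 = 28
i=5,p=2: 5>2, s = 28+3 = 31
i=5,p=3: 5>3, s = 31+2 = 33
i=6,p=0: 6>0, s = 33+6 = 39
i=6,p=1: 6>1, s = 39+5 = 44
i=6,p=2: 6>2, s = 44+4 = 48
i=6,p=3: 6>3, s = 48+3 = 51
i=7,p=0: 7>0, s = 51+7 = 58
i=7,p=1: 7>1, s = 58+6 = 64
i=7,p=2: 7>2, s = 64+5 = 69
i=7,p=3: 7>3, s = 69+4 = 73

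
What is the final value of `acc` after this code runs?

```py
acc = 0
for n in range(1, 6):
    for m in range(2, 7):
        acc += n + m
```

n=1,m=2: acc = 0+3 = 3
n=1,m=3: acc = 3+4 = 7
n=1,m=4: acc = 7+5 = 12
n=1,m=5: acc = 12+6 = 18
n=1,m=6: acc = 18+7 = 25
n=2,m=2: acc = 25+4 = 29
n=2,m=3: acc = 29+5 = 34
n=2,m=4: acc = 34+6 = 40
n=2,m=5: acc = 40+7 = 47
n=2,m=6: acc = 47+8 = 55
n=3,m=2: acc = 55+5 = 60
n=3,m=3: acc = 60+6 = 66
n=3,m=4: acc = 66+7 = 73
n=3,m=5: acc = 73+8 = 81
n=3,m=6: acc = 81+9 = 90
n=4,m=2: acc = 90+6 = 96
n=4,m=3: acc = 96+7 = 103
n=4,m=4: acc = 103+8 = 111
n=4,m=5: acc = 111+9 = 120
n=4,m=6: acc = 120+10 = 130
n=5,m=2: acc = 130+7 = 137
n=5,m=3: acc = 137+8 = 145
n=5,m=4: acc = 145+9 = 154
n=5,m=5: acc = 154+10 = 164
n=5,m=6: acc = 164+11 = 175

175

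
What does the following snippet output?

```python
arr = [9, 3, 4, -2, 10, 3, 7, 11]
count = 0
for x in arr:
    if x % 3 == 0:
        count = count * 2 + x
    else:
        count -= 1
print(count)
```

x=9: %3==0, count = 0*2+9 = 9
x=3: %3==0, count = 9*2+3 = 21
x=4: not %3==0, count = 21-1 = 20
x=-2: not %3==0, count = 20-1 = 19
x=10: not %3==0, count = 19-1 = 18
x=3: %3==0, count = 18*2+3 = 39
x=7: not %3==0, count = 39-1 = 38
x=11: not %3==0, count = 38-1 = 37

37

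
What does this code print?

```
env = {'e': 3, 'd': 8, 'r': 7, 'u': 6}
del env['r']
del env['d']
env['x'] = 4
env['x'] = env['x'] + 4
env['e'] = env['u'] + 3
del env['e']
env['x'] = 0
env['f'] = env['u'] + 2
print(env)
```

{'u': 6, 'x': 0, 'f': 8}

del 'r' → {'e': 3, 'd': 8, 'u': 6}
del 'd' → {'e': 3, 'u': 6}
env['x'] = 4 → {'e': 3, 'u': 6, 'x': 4}
env['x'] = env['x']+4 = 8 → {'e': 3, 'u': 6, 'x': 8}
env['e'] = env['u']+3 = 9 → {'e': 9, 'u': 6, 'x': 8}
del 'e' → {'u': 6, 'x': 8}
env['x'] = 0 → {'u': 6, 'x': 0}
env['f'] = env['u']+2 = 8 → {'u': 6, 'x': 0, 'f': 8}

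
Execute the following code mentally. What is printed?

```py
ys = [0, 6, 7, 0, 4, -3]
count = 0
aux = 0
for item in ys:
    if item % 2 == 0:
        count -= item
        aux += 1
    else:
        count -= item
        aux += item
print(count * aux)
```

item=0: even, count = 0-0 = 0; aux=1
item=6: even, count = 0-6 = -6; aux=2
item=7: not even, count = (-6)-7 = -13; aux=9
item=0: even, count = (-13)-0 = -13; aux=10
item=4: even, count = (-13)-4 = -17; aux=11
item=-3: not even, count = (-17)-(-3) = -14; aux=8
count*aux = (-14)*8 = -112

-112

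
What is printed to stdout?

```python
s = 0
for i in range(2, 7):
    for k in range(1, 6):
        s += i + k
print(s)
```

i=2,k=1: s = 0+3 = 3
i=2,k=2: s = 3+4 = 7
i=2,k=3: s = 7+5 = 12
i=2,k=4: s = 12+6 = 18
i=2,k=5: s = 18+7 = 25
i=3,k=1: s = 25+4 = 29
i=3,k=2: s = 29+5 = 34
i=3,k=3: s = 34+6 = 40
i=3,k=4: s = 40+7 = 47
i=3,k=5: s = 47+8 = 55
i=4,k=1: s = 55+5 = 60
i=4,k=2: s = 60+6 = 66
i=4,k=3: s = 66+7 = 73
i=4,k=4: s = 73+8 = 81
i=4,k=5: s = 81+9 = 90
i=5,k=1: s = 90+6 = 96
i=5,k=2: s = 96+7 = 103
i=5,k=3: s = 103+8 = 111
i=5,k=4: s = 111+9 = 120
i=5,k=5: s = 120+10 = 130
i=6,k=1: s = 130+7 = 137
i=6,k=2: s = 137+8 = 145
i=6,k=3: s = 145+9 = 154
i=6,k=4: s = 154+10 = 164
i=6,k=5: s = 164+11 = 175

175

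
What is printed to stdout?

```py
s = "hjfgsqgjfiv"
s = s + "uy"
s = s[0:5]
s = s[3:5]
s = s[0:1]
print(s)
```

+ 'uy' → 'hjfgsqgjfivuy'
slice [0:5] → 'hjfgs'
slice [3:5] → 'gs'
slice [0:1] → 'g'

g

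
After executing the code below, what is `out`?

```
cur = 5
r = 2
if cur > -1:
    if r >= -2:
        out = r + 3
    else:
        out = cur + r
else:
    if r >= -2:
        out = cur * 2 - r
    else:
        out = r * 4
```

5

cur=5, r=2
cur > -1 is True; r >= -2 is True
→ out = r + 3 = 5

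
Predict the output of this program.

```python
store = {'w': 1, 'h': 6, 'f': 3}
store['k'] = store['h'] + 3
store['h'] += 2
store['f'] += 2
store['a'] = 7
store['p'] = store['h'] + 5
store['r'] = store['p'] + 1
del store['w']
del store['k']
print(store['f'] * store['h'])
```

40

store['k'] = store['h']+3 = 9 → {'w': 1, 'h': 6, 'f': 3, 'k': 9}
store['h'] = 6+2 = 8 → {'w': 1, 'h': 8, 'f': 3, 'k': 9}
store['f'] = 3+2 = 5 → {'w': 1, 'h': 8, 'f': 5, 'k': 9}
store['a'] = 7 → {'w': 1, 'h': 8, 'f': 5, 'k': 9, 'a': 7}
store['p'] = store['h']+5 = 13 → {'w': 1, 'h': 8, 'f': 5, 'k': 9, 'a': 7, 'p': 13}
store['r'] = store['p']+1 = 14 → {'w': 1, 'h': 8, 'f': 5, 'k': 9, 'a': 7, 'p': 13, 'r': 14}
del 'w' → {'h': 8, 'f': 5, 'k': 9, 'a': 7, 'p': 13, 'r': 14}
del 'k' → {'h': 8, 'f': 5, 'a': 7, 'p': 13, 'r': 14}
store['f']*store['h'] = 5*8 = 40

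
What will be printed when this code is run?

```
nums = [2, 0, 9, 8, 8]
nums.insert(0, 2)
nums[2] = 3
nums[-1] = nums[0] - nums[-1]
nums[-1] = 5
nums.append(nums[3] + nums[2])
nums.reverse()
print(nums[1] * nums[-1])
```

insert 2 at 0 → [2, 2, 0, 9, 8, 8]
nums[2] = 3 → [2, 2, 3, 9, 8, 8]
nums[-1] = nums[0]-nums[-1] = 2-8 = -6 → [2, 2, 3, 9, 8, -6]
nums[-1] = 5 → [2, 2, 3, 9, 8, 5]
append nums[3]+nums[2] = 9+3 = 12 → [2, 2, 3, 9, 8, 5, 12]
reverse → [12, 5, 8, 9, 3, 2, 2]
nums[1]*nums[-1] = 5*2 = 10

10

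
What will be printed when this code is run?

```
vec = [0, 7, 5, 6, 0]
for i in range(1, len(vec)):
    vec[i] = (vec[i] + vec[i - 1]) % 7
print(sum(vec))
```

13

i=1: vec[1] = (7+0)%7 = 0 → [0, 0, 5, 6, 0]
i=2: vec[2] = (5+0)%7 = 5 → [0, 0, 5, 6, 0]
i=3: vec[3] = (6+5)%7 = 4 → [0, 0, 5, 4, 0]
i=4: vec[4] = (0+4)%7 = 4 → [0, 0, 5, 4, 4]
sum = 13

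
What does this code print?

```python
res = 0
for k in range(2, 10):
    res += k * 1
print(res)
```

44

k=2: res = 0+2*1 = 2
k=3: res = 2+3*1 = 5
k=4: res = 5+4*1 = 9
k=5: res = 9+5*1 = 14
k=6: res = 14+6*1 = 20
k=7: res = 20+7*1 = 27
k=8: res = 27+8*1 = 35
k=9: res = 35+9*1 = 44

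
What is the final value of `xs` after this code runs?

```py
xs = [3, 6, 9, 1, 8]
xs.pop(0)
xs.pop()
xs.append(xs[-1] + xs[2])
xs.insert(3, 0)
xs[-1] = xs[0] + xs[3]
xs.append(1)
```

[6, 9, 1, 0, 6, 1]

pop(0) removes 3 → [6, 9, 1, 8]
pop() removes 8 → [6, 9, 1]
append xs[-1]+xs[2] = 1+1 = 2 → [6, 9, 1, 2]
insert 0 at 3 → [6, 9, 1, 0, 2]
xs[-1] = xs[0]+xs[3] = 6+0 = 6 → [6, 9, 1, 0, 6]
append 1 → [6, 9, 1, 0, 6, 1]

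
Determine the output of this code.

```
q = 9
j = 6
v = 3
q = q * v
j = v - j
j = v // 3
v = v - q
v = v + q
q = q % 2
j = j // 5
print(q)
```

1

q = 9*3 = 27
j = 3-6 = -3
j = 3//3 = 1
v = 3-27 = -24
v = (-24)+27 = 3
q = 27%2 = 1
j = 1//5 = 0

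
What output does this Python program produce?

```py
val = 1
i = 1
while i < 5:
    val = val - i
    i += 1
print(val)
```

-9

i=1: val = 1-1 = 0
i=2: val = 0-2 = -2
i=3: val = (-2)-3 = -5
i=4: val = (-5)-4 = -9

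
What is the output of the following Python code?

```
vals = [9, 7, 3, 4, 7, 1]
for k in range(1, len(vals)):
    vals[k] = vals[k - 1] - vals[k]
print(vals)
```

k=1: vals[1] = 9-7 = 2 → [9, 2, 3, 4, 7, 1]
k=2: vals[2] = 2-3 = -1 → [9, 2, -1, 4, 7, 1]
k=3: vals[3] = (-1)-4 = -5 → [9, 2, -1, -5, 7, 1]
k=4: vals[4] = (-5)-7 = -12 → [9, 2, -1, -5, -12, 1]
k=5: vals[5] = (-12)-1 = -13 → [9, 2, -1, -5, -12, -13]

[9, 2, -1, -5, -12, -13]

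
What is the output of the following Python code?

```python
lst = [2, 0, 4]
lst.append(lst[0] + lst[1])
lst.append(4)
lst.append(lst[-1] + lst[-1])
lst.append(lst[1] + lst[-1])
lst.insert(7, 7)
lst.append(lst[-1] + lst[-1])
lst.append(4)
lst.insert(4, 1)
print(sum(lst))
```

append lst[0]+lst[1] = 2+0 = 2 → [2, 0, 4, 2]
append 4 → [2, 0, 4, 2, 4]
append lst[-1]+lst[-1] = 4+4 = 8 → [2, 0, 4, 2, 4, 8]
append lst[1]+lst[-1] = 0+8 = 8 → [2, 0, 4, 2, 4, 8, 8]
insert 7 at 7 → [2, 0, 4, 2, 4, 8, 8, 7]
append lst[-1]+lst[-1] = 7+7 = 14 → [2, 0, 4, 2, 4, 8, 8, 7, 14]
append 4 → [2, 0, 4, 2, 4, 8, 8, 7, 14, 4]
insert 1 at 4 → [2, 0, 4, 2, 1, 4, 8, 8, 7, 14, 4]
sum = 54

54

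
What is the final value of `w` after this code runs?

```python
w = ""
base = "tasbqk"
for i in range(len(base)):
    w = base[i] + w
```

i=0: prepend 't' → 't'
i=1: prepend 'a' → 'at'
i=2: prepend 's' → 'sat'
i=3: prepend 'b' → 'bsat'
i=4: prepend 'q' → 'qbsat'
i=5: prepend 'k' → 'kqbsat'

'kqbsat'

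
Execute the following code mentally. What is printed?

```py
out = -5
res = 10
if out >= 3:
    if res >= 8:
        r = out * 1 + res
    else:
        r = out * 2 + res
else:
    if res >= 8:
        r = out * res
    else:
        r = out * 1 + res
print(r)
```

-50

out=-5, res=10
out >= 3 is False; res >= 8 is True
→ r = out * res = -50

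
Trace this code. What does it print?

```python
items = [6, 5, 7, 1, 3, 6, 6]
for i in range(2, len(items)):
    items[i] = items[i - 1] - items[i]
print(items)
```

i=2: items[2] = 5-7 = -2 → [6, 5, -2, 1, 3, 6, 6]
i=3: items[3] = (-2)-1 = -3 → [6, 5, -2, -3, 3, 6, 6]
i=4: items[4] = (-3)-3 = -6 → [6, 5, -2, -3, -6, 6, 6]
i=5: items[5] = (-6)-6 = -12 → [6, 5, -2, -3, -6, -12, 6]
i=6: items[6] = (-12)-6 = -18 → [6, 5, -2, -3, -6, -12, -18]

[6, 5, -2, -3, -6, -12, -18]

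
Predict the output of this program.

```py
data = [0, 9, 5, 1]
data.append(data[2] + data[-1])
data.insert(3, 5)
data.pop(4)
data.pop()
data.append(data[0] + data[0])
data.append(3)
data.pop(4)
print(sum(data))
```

22

append data[2]+data[-1] = 5+1 = 6 → [0, 9, 5, 1, 6]
insert 5 at 3 → [0, 9, 5, 5, 1, 6]
pop(4) removes 1 → [0, 9, 5, 5, 6]
pop() removes 6 → [0, 9, 5, 5]
append data[0]+data[0] = 0+0 = 0 → [0, 9, 5, 5, 0]
append 3 → [0, 9, 5, 5, 0, 3]
pop(4) removes 0 → [0, 9, 5, 5, 3]
sum = 22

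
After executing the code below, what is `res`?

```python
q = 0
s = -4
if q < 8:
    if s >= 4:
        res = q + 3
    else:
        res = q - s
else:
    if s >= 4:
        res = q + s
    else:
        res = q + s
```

q=0, s=-4
q < 8 is True; s >= 4 is False
→ res = q - s = 4

4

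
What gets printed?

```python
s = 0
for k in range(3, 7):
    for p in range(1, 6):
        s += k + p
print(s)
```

k=3,p=1: s = 0+4 = 4
k=3,p=2: s = 4+5 = 9
k=3,p=3: s = 9+6 = 15
k=3,p=4: s = 15+7 = 22
k=3,p=5: s = 22+8 = 30
k=4,p=1: s = 30+5 = 35
k=4,p=2: s = 35+6 = 41
k=4,p=3: s = 41+7 = 48
k=4,p=4: s = 48+8 = 56
k=4,p=5: s = 56+9 = 65
k=5,p=1: s = 65+6 = 71
k=5,p=2: s = 71+7 = 78
k=5,p=3: s = 78+8 = 86
k=5,p=4: s = 86+9 = 95
k=5,p=5: s = 95+10 = 105
k=6,p=1: s = 105+7 = 112
k=6,p=2: s = 112+8 = 120
k=6,p=3: s = 120+9 = 129
k=6,p=4: s = 129+10 = 139
k=6,p=5: s = 139+11 = 150

150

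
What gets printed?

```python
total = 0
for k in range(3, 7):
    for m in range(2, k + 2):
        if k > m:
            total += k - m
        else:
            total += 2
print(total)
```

k=3,m=2: 3>2, total = 0+1 = 1
k=3,m=3: not 3>3, total = 1+2 = 3
k=3,m=4: not 3>4, total = 3+2 = 5
k=4,m=2: 4>2, total = 5+2 = 7
k=4,m=3: 4>3, total = 7+1 = 8
k=4,m=4: not 4>4, total = 8+2 = 10
k=4,m=5: not 4>5, total = 10+2 = 12
k=5,m=2: 5>2, total = 12+3 = 15
k=5,m=3: 5>3, total = 15+2 = 17
k=5,m=4: 5>4, total = 17+1 = 18
k=5,m=5: not 5>5, total = 18+2 = 20
k=5,m=6: not 5>6, total = 20+2 = 22
k=6,m=2: 6>2, total = 22+4 = 26
k=6,m=3: 6>3, total = 26+3 = 29
k=6,m=4: 6>4, total = 29+2 = 31
k=6,m=5: 6>5, total = 31+1 = 32
k=6,m=6: not 6>6, total = 32+2 = 34
k=6,m=7: not 6>7, total = 34+2 = 36

36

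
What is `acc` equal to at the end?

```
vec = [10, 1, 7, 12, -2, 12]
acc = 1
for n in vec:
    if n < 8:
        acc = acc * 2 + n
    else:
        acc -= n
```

-92

n=10: not <8, acc = 1-10 = -9
n=1: <8, acc = (-9)*2+1 = -17
n=7: <8, acc = (-17)*2+7 = -27
n=12: not <8, acc = (-27)-12 = -39
n=-2: <8, acc = (-39)*2+(-2) = -80
n=12: not <8, acc = (-80)-12 = -92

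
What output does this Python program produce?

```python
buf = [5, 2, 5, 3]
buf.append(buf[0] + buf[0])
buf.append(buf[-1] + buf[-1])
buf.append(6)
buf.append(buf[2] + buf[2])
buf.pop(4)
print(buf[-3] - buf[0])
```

15

append buf[0]+buf[0] = 5+5 = 10 → [5, 2, 5, 3, 10]
append buf[-1]+buf[-1] = 10+10 = 20 → [5, 2, 5, 3, 10, 20]
append 6 → [5, 2, 5, 3, 10, 20, 6]
append buf[2]+buf[2] = 5+5 = 10 → [5, 2, 5, 3, 10, 20, 6, 10]
pop(4) removes 10 → [5, 2, 5, 3, 20, 6, 10]
buf[-3]-buf[0] = 20-5 = 15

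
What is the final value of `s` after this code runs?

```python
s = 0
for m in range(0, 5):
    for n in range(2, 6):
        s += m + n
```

110

m=0,n=2: s = 0+2 = 2
m=0,n=3: s = 2+3 = 5
m=0,n=4: s = 5+4 = 9
m=0,n=5: s = 9+5 = 14
m=1,n=2: s = 14+3 = 17
m=1,n=3: s = 17+4 = 21
m=1,n=4: s = 21+5 = 26
m=1,n=5: s = 26+6 = 32
m=2,n=2: s = 32+4 = 36
m=2,n=3: s = 36+5 = 41
m=2,n=4: s = 41+6 = 47
m=2,n=5: s = 47+7 = 54
m=3,n=2: s = 54+5 = 59
m=3,n=3: s = 59+6 = 65
m=3,n=4: s = 65+7 = 72
m=3,n=5: s = 72+8 = 80
m=4,n=2: s = 80+6 = 86
m=4,n=3: s = 86+7 = 93
m=4,n=4: s = 93+8 = 101
m=4,n=5: s = 101+9 = 110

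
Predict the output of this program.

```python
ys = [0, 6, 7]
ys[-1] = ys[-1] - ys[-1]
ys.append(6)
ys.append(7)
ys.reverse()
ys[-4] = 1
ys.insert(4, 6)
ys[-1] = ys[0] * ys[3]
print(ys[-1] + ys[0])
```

ys[-1] = ys[-1]-ys[-1] = 7-7 = 0 → [0, 6, 0]
append 6 → [0, 6, 0, 6]
append 7 → [0, 6, 0, 6, 7]
reverse → [7, 6, 0, 6, 0]
ys[-4] = 1 → [7, 1, 0, 6, 0]
insert 6 at 4 → [7, 1, 0, 6, 6, 0]
ys[-1] = ys[0]*ys[3] = 7*6 = 42 → [7, 1, 0, 6, 6, 42]
ys[-1]+ys[0] = 42+7 = 49

49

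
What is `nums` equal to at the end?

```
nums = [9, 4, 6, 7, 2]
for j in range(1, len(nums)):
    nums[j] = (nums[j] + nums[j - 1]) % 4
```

[9, 1, 3, 2, 0]

j=1: nums[1] = (4+9)%4 = 1 → [9, 1, 6, 7, 2]
j=2: nums[2] = (6+1)%4 = 3 → [9, 1, 3, 7, 2]
j=3: nums[3] = (7+3)%4 = 2 → [9, 1, 3, 2, 2]
j=4: nums[4] = (2+2)%4 = 0 → [9, 1, 3, 2, 0]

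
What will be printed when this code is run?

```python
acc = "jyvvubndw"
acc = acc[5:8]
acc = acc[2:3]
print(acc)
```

slice [5:8] → 'bnd'
slice [2:3] → 'd'

d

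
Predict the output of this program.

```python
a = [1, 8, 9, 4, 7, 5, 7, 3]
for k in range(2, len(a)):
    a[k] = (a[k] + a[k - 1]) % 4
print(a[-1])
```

3

k=2: a[2] = (9+8)%4 = 1 → [1, 8, 1, 4, 7, 5, 7, 3]
k=3: a[3] = (4+1)%4 = 1 → [1, 8, 1, 1, 7, 5, 7, 3]
k=4: a[4] = (7+1)%4 = 0 → [1, 8, 1, 1, 0, 5, 7, 3]
k=5: a[5] = (5+0)%4 = 1 → [1, 8, 1, 1, 0, 1, 7, 3]
k=6: a[6] = (7+1)%4 = 0 → [1, 8, 1, 1, 0, 1, 0, 3]
k=7: a[7] = (3+0)%4 = 3 → [1, 8, 1, 1, 0, 1, 0, 3]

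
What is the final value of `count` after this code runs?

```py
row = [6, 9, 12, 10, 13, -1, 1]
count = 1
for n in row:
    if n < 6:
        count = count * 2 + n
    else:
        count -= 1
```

-17

n=6: not <6, count = 1-1 = 0
n=9: not <6, count = 0-1 = -1
n=12: not <6, count = (-1)-1 = -2
n=10: not <6, count = (-2)-1 = -3
n=13: not <6, count = (-3)-1 = -4
n=-1: <6, count = (-4)*2+(-1) = -9
n=1: <6, count = (-9)*2+1 = -17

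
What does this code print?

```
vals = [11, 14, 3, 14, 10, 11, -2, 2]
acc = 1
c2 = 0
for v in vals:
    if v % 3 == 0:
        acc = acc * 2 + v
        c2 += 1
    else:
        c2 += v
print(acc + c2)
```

66

v=11: not %3==0; c2=11
v=14: not %3==0; c2=25
v=3: %3==0, acc = 1*2+3 = 5; c2=26
v=14: not %3==0; c2=40
v=10: not %3==0; c2=50
v=11: not %3==0; c2=61
v=-2: not %3==0; c2=59
v=2: not %3==0; c2=61
acc+c2 = 5+61 = 66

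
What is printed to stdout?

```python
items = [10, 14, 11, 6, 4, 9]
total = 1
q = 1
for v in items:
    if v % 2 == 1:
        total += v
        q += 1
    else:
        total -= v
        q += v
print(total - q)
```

-50

v=10: not odd, total = 1-10 = -9; q=11
v=14: not odd, total = (-9)-14 = -23; q=25
v=11: odd, total = (-23)+11 = -12; q=26
v=6: not odd, total = (-12)-6 = -18; q=32
v=4: not odd, total = (-18)-4 = -22; q=36
v=9: odd, total = (-22)+9 = -13; q=37
total-q = (-13)-37 = -50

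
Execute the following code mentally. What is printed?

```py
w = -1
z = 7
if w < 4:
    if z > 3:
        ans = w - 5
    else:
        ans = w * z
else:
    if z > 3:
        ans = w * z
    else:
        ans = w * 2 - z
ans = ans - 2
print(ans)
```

-8

w=-1, z=7
w < 4 is True; z > 3 is True
→ ans = w - 5 = -6
ans = (-6)-2 = -8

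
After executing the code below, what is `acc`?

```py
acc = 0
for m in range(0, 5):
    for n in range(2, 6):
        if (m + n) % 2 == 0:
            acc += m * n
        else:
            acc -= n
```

32

m=0,n=2: even sum, acc = 0+0 = 0
m=0,n=3: odd sum, acc = 0-3 = -3
m=0,n=4: even sum, acc = (-3)+0 = -3
m=0,n=5: odd sum, acc = (-3)-5 = -8
m=1,n=2: odd sum, acc = (-8)-2 = -10
m=1,n=3: even sum, acc = (-10)+3 = -7
m=1,n=4: odd sum, acc = (-7)-4 = -11
m=1,n=5: even sum, acc = (-11)+5 = -6
m=2,n=2: even sum, acc = (-6)+4 = -2
m=2,n=3: odd sum, acc = (-2)-3 = -5
m=2,n=4: even sum, acc = (-5)+8 = 3
m=2,n=5: odd sum, acc = 3-5 = -2
m=3,n=2: odd sum, acc = (-2)-2 = -4
m=3,n=3: even sum, acc = (-4)+9 = 5
m=3,n=4: odd sum, acc = 5-4 = 1
m=3,n=5: even sum, acc = 1+15 = 16
m=4,n=2: even sum, acc = 16+8 = 24
m=4,n=3: odd sum, acc = 24-3 = 21
m=4,n=4: even sum, acc = 21+16 = 37
m=4,n=5: odd sum, acc = 37-5 = 32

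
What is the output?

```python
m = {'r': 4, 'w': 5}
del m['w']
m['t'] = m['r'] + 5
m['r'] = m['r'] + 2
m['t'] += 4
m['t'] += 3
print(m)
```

del 'w' → {'r': 4}
m['t'] = m['r']+5 = 9 → {'r': 4, 't': 9}
m['r'] = m['r']+2 = 6 → {'r': 6, 't': 9}
m['t'] = 9+4 = 13 → {'r': 6, 't': 13}
m['t'] = 13+3 = 16 → {'r': 6, 't': 16}

{'r': 6, 't': 16}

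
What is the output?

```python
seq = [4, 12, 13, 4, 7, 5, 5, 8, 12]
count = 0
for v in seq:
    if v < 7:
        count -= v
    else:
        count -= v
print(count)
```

-70

v=4: <7, count = 0-4 = -4
v=12: not <7, count = (-4)-12 = -16
v=13: not <7, count = (-16)-13 = -29
v=4: <7, count = (-29)-4 = -33
v=7: not <7, count = (-33)-7 = -40
v=5: <7, count = (-40)-5 = -45
v=5: <7, count = (-45)-5 = -50
v=8: not <7, count = (-50)-8 = -58
v=12: not <7, count = (-58)-12 = -70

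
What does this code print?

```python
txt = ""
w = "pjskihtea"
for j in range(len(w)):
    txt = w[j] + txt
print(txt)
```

j=0: prepend 'p' → 'p'
j=1: prepend 'j' → 'jp'
j=2: prepend 's' → 'sjp'
j=3: prepend 'k' → 'ksjp'
j=4: prepend 'i' → 'iksjp'
j=5: prepend 'h' → 'hiksjp'
j=6: prepend 't' → 'thiksjp'
j=7: prepend 'e' → 'ethiksjp'
j=8: prepend 'a' → 'aethiksjp'

aethiksjp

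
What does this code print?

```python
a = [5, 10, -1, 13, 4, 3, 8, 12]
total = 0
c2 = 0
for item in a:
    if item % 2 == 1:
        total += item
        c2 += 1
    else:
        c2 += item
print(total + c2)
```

58

item=5: odd, total = 0+5 = 5; c2=1
item=10: not odd; c2=11
item=-1: odd, total = 5+(-1) = 4; c2=12
item=13: odd, total = 4+13 = 17; c2=13
item=4: not odd; c2=17
item=3: odd, total = 17+3 = 20; c2=18
item=8: not odd; c2=26
item=12: not odd; c2=38
total+c2 = 20+38 = 58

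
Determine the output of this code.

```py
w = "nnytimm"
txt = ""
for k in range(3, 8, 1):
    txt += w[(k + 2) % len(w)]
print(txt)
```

k=3: add w[5]='m' → 'm'
k=4: add w[6]='m' → 'mm'
k=5: add w[0]='n' → 'mmn'
k=6: add w[1]='n' → 'mmnn'
k=7: add w[2]='y' → 'mmnny'

mmnny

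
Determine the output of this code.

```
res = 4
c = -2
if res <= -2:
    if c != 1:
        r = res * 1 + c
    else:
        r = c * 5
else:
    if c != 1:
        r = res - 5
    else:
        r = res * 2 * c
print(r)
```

-1

res=4, c=-2
res <= -2 is False; c != 1 is True
→ r = res - 5 = -1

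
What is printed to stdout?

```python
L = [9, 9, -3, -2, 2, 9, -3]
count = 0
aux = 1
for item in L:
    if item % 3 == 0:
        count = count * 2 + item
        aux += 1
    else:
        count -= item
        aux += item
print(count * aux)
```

1314

item=9: %3==0, count = 0*2+9 = 9; aux=2
item=9: %3==0, count = 9*2+9 = 27; aux=3
item=-3: %3==0, count = 27*2+(-3) = 51; aux=4
item=-2: not %3==0, count = 51-(-2) = 53; aux=2
item=2: not %3==0, count = 53-2 = 51; aux=4
item=9: %3==0, count = 51*2+9 = 111; aux=5
item=-3: %3==0, count = 111*2+(-3) = 219; aux=6
count*aux = 219*6 = 1314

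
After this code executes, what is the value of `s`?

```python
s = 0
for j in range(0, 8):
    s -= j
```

j=0: s = 0-0 = 0
j=1: s = 0-1 = -1
j=2: s = (-1)-2 = -3
j=3: s = (-3)-3 = -6
j=4: s = (-6)-4 = -10
j=5: s = (-10)-5 = -15
j=6: s = (-15)-6 = -21
j=7: s = (-21)-7 = -28

-28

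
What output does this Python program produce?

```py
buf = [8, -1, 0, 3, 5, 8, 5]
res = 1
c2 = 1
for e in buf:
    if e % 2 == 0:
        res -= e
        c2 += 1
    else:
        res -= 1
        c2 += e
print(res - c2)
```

e=8: even, res = 1-8 = -7; c2=2
e=-1: not even, res = (-7)-1 = -8; c2=1
e=0: even, res = (-8)-0 = -8; c2=2
e=3: not even, res = (-8)-1 = -9; c2=5
e=5: not even, res = (-9)-1 = -10; c2=10
e=8: even, res = (-10)-8 = -18; c2=11
e=5: not even, res = (-18)-1 = -19; c2=16
res-c2 = (-19)-16 = -35

-35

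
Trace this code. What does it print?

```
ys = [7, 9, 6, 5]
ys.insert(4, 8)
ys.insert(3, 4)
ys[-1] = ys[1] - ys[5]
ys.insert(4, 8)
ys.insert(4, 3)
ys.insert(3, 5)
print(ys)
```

[7, 9, 6, 5, 4, 3, 8, 5, 1]

insert 8 at 4 → [7, 9, 6, 5, 8]
insert 4 at 3 → [7, 9, 6, 4, 5, 8]
ys[-1] = ys[1]-ys[5] = 9-8 = 1 → [7, 9, 6, 4, 5, 1]
insert 8 at 4 → [7, 9, 6, 4, 8, 5, 1]
insert 3 at 4 → [7, 9, 6, 4, 3, 8, 5, 1]
insert 5 at 3 → [7, 9, 6, 5, 4, 3, 8, 5, 1]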